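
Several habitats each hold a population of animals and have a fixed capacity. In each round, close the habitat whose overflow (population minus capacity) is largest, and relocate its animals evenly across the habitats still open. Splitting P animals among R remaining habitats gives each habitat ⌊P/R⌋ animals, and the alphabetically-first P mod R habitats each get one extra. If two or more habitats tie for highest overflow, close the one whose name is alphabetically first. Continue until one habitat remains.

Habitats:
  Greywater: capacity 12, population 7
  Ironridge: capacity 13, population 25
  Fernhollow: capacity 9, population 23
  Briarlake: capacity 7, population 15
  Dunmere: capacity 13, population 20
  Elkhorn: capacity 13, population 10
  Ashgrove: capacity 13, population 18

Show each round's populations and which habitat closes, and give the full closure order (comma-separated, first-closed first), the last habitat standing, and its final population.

Closure order: Fernhollow, Ironridge, Briarlake, Dunmere, Ashgrove, Elkhorn
Last habitat: Greywater with 118 animals

Round 1: Ashgrove=18 Briarlake=15 Dunmere=20 Elkhorn=10 Fernhollow=23 Greywater=7 Ironridge=25 → close Fernhollow (overflow 14)
  23÷6 = 3 each, +1 to first 5
Round 2: Ashgrove=22 Briarlake=19 Dunmere=24 Elkhorn=14 Greywater=11 Ironridge=28 → close Ironridge (overflow 15)
  28÷5 = 5 each, +1 to first 3
Round 3: Ashgrove=28 Briarlake=25 Dunmere=30 Elkhorn=19 Greywater=16 → close Briarlake (overflow 18)
  25÷4 = 6 each, +1 to first 1
Round 4: Ashgrove=35 Dunmere=36 Elkhorn=25 Greywater=22 → close Dunmere (overflow 23)
  36÷3 = 12 each, +1 to first 0
Round 5: Ashgrove=47 Elkhorn=37 Greywater=34 → close Ashgrove (overflow 34)
  47÷2 = 23 each, +1 to first 1
Round 6: Elkhorn=61 Greywater=57 → close Elkhorn (overflow 48)
  61÷1 = 61 each, +1 to first 0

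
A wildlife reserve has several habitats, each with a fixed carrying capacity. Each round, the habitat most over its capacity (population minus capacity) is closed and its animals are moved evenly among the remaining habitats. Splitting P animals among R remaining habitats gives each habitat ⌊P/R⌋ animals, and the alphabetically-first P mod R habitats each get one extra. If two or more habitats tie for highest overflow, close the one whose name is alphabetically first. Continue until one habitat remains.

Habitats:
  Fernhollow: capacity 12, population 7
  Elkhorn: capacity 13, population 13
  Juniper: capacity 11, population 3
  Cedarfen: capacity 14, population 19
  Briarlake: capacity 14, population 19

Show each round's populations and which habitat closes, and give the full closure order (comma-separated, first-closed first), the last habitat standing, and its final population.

Closure order: Briarlake, Cedarfen, Elkhorn, Fernhollow
Last habitat: Juniper with 61 animals

Round 1: Briarlake=19 Cedarfen=19 Elkhorn=13 Fernhollow=7 Juniper=3 → close Briarlake (overflow 5)
  19÷4 = 4 each, +1 to first 3
Round 2: Cedarfen=24 Elkhorn=18 Fernhollow=12 Juniper=7 → close Cedarfen (overflow 10)
  24÷3 = 8 each, +1 to first 0
Round 3: Elkhorn=26 Fernhollow=20 Juniper=15 → close Elkhorn (overflow 13)
  26÷2 = 13 each, +1 to first 0
Round 4: Fernhollow=33 Juniper=28 → close Fernhollow (overflow 21)
  33÷1 = 33 each, +1 to first 0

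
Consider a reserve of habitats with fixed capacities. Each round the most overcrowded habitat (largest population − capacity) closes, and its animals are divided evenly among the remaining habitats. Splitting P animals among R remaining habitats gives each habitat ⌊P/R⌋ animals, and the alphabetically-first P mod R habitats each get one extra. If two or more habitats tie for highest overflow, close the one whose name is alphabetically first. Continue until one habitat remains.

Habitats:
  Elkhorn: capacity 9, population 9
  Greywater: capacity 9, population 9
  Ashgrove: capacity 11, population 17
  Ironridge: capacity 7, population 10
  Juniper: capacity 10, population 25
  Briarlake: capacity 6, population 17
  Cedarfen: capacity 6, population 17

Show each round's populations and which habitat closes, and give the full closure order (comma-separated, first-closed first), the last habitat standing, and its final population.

Round 1: Ashgrove=17 Briarlake=17 Cedarfen=17 Elkhorn=9 Greywater=9 Ironridge=10 Juniper=25 → close Juniper (overflow 15)
  25÷6 = 4 each, +1 to first 1
Round 2: Ashgrove=22 Briarlake=21 Cedarfen=21 Elkhorn=13 Greywater=13 Ironridge=14 → close Briarlake (overflow 15)
  21÷5 = 4 each, +1 to first 1
Round 3: Ashgrove=27 Cedarfen=25 Elkhorn=17 Greywater=17 Ironridge=18 → close Cedarfen (overflow 19)
  25÷4 = 6 each, +1 to first 1
Round 4: Ashgrove=34 Elkhorn=23 Greywater=23 Ironridge=24 → close Ashgrove (overflow 23)
  34÷3 = 11 each, +1 to first 1
Round 5: Elkhorn=35 Greywater=34 Ironridge=35 → close Ironridge (overflow 28)
  35÷2 = 17 each, +1 to first 1
Round 6: Elkhorn=53 Greywater=51 → close Elkhorn (overflow 44)
  53÷1 = 53 each, +1 to first 0

Closure order: Juniper, Briarlake, Cedarfen, Ashgrove, Ironridge, Elkhorn
Last habitat: Greywater with 104 animals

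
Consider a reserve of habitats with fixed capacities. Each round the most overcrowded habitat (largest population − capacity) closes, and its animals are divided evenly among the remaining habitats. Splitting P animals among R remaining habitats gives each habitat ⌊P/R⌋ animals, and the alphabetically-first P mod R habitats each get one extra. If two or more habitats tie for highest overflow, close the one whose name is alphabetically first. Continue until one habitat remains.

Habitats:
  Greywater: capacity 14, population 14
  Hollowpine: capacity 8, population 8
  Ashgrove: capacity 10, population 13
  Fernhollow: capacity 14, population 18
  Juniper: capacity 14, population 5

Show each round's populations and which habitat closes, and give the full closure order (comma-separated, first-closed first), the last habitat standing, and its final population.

Closure order: Fernhollow, Ashgrove, Greywater, Hollowpine
Last habitat: Juniper with 58 animals

Round 1: Ashgrove=13 Fernhollow=18 Greywater=14 Hollowpine=8 Juniper=5 → close Fernhollow (overflow 4)
  18÷4 = 4 each, +1 to first 2
Round 2: Ashgrove=18 Greywater=19 Hollowpine=12 Juniper=9 → close Ashgrove (overflow 8)
  18÷3 = 6 each, +1 to first 0
Round 3: Greywater=25 Hollowpine=18 Juniper=15 → close Greywater (overflow 11)
  25÷2 = 12 each, +1 to first 1
Round 4: Hollowpine=31 Juniper=27 → close Hollowpine (overflow 23)
  31÷1 = 31 each, +1 to first 0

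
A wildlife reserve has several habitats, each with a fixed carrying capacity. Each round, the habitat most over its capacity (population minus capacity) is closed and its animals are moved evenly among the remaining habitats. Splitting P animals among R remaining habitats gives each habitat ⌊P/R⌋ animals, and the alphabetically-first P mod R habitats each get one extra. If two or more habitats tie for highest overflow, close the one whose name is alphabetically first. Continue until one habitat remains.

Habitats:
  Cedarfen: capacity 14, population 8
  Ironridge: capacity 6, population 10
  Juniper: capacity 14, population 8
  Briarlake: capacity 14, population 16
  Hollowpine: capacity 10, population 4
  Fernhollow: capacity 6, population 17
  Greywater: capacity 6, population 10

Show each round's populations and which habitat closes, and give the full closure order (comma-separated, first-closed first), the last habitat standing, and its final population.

Closure order: Fernhollow, Greywater, Ironridge, Briarlake, Cedarfen, Hollowpine
Last habitat: Juniper with 73 animals

Round 1: Briarlake=16 Cedarfen=8 Fernhollow=17 Greywater=10 Hollowpine=4 Ironridge=10 Juniper=8 → close Fernhollow (overflow 11)
  17÷6 = 2 each, +1 to first 5
Round 2: Briarlake=19 Cedarfen=11 Greywater=13 Hollowpine=7 Ironridge=13 Juniper=10 → close Greywater (overflow 7)
  13÷5 = 2 each, +1 to first 3
Round 3: Briarlake=22 Cedarfen=14 Hollowpine=10 Ironridge=15 Juniper=12 → close Ironridge (overflow 9)
  15÷4 = 3 each, +1 to first 3
Round 4: Briarlake=26 Cedarfen=18 Hollowpine=14 Juniper=15 → close Briarlake (overflow 12)
  26÷3 = 8 each, +1 to first 2
Round 5: Cedarfen=27 Hollowpine=23 Juniper=23 → close Cedarfen (overflow 13)
  27÷2 = 13 each, +1 to first 1
Round 6: Hollowpine=37 Juniper=36 → close Hollowpine (overflow 27)
  37÷1 = 37 each, +1 to first 0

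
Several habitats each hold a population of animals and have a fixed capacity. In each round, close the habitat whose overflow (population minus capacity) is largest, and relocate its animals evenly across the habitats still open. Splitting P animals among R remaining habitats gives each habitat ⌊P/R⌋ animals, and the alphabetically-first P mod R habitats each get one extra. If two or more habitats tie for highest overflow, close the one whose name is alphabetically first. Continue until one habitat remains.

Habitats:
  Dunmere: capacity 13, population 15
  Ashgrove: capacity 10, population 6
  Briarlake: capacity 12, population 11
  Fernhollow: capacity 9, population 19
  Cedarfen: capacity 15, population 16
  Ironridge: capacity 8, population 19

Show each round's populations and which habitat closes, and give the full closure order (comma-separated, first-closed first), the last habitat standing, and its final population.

Closure order: Ironridge, Fernhollow, Dunmere, Cedarfen, Briarlake
Last habitat: Ashgrove with 86 animals

Round 1: Ashgrove=6 Briarlake=11 Cedarfen=16 Dunmere=15 Fernhollow=19 Ironridge=19 → close Ironridge (overflow 11)
  19÷5 = 3 each, +1 to first 4
Round 2: Ashgrove=10 Briarlake=15 Cedarfen=20 Dunmere=19 Fernhollow=22 → close Fernhollow (overflow 13)
  22÷4 = 5 each, +1 to first 2
Round 3: Ashgrove=16 Briarlake=21 Cedarfen=25 Dunmere=24 → close Dunmere (overflow 11)
  24÷3 = 8 each, +1 to first 0
Round 4: Ashgrove=24 Briarlake=29 Cedarfen=33 → close Cedarfen (overflow 18)
  33÷2 = 16 each, +1 to first 1
Round 5: Ashgrove=41 Briarlake=45 → close Briarlake (overflow 33)
  45÷1 = 45 each, +1 to first 0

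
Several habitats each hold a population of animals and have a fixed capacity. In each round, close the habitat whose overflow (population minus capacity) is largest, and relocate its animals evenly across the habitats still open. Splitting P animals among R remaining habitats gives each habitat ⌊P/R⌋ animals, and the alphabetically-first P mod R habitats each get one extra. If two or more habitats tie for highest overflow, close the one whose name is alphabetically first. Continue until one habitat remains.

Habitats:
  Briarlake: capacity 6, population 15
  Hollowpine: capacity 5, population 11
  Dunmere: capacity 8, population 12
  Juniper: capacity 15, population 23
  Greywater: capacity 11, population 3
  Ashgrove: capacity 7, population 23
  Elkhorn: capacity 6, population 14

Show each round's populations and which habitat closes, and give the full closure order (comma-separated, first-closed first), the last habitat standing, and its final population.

Round 1: Ashgrove=23 Briarlake=15 Dunmere=12 Elkhorn=14 Greywater=3 Hollowpine=11 Juniper=23 → close Ashgrove (overflow 16)
  23÷6 = 3 each, +1 to first 5
Round 2: Briarlake=19 Dunmere=16 Elkhorn=18 Greywater=7 Hollowpine=15 Juniper=26 → close Briarlake (overflow 13)
  19÷5 = 3 each, +1 to first 4
Round 3: Dunmere=20 Elkhorn=22 Greywater=11 Hollowpine=19 Juniper=29 → close Elkhorn (overflow 16)
  22÷4 = 5 each, +1 to first 2
Round 4: Dunmere=26 Greywater=17 Hollowpine=24 Juniper=34 → close Hollowpine (overflow 19)
  24÷3 = 8 each, +1 to first 0
Round 5: Dunmere=34 Greywater=25 Juniper=42 → close Juniper (overflow 27)
  42÷2 = 21 each, +1 to first 0
Round 6: Dunmere=55 Greywater=46 → close Dunmere (overflow 47)
  55÷1 = 55 each, +1 to first 0

Closure order: Ashgrove, Briarlake, Elkhorn, Hollowpine, Juniper, Dunmere
Last habitat: Greywater with 101 animals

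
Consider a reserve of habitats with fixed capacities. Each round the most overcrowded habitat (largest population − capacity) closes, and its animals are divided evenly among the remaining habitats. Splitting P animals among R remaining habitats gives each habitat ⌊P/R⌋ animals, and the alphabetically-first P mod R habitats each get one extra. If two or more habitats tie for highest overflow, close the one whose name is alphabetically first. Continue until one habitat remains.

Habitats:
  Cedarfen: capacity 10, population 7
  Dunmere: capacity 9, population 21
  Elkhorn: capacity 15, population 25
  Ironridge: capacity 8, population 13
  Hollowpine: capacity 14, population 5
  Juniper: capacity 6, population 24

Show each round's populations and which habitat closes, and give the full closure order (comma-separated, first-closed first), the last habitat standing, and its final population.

Closure order: Juniper, Dunmere, Elkhorn, Ironridge, Cedarfen
Last habitat: Hollowpine with 95 animals

Round 1: Cedarfen=7 Dunmere=21 Elkhorn=25 Hollowpine=5 Ironridge=13 Juniper=24 → close Juniper (overflow 18)
  24÷5 = 4 each, +1 to first 4
Round 2: Cedarfen=12 Dunmere=26 Elkhorn=30 Hollowpine=10 Ironridge=17 → close Dunmere (overflow 17)
  26÷4 = 6 each, +1 to first 2
Round 3: Cedarfen=19 Elkhorn=37 Hollowpine=16 Ironridge=23 → close Elkhorn (overflow 22)
  37÷3 = 12 each, +1 to first 1
Round 4: Cedarfen=32 Hollowpine=28 Ironridge=35 → close Ironridge (overflow 27)
  35÷2 = 17 each, +1 to first 1
Round 5: Cedarfen=50 Hollowpine=45 → close Cedarfen (overflow 40)
  50÷1 = 50 each, +1 to first 0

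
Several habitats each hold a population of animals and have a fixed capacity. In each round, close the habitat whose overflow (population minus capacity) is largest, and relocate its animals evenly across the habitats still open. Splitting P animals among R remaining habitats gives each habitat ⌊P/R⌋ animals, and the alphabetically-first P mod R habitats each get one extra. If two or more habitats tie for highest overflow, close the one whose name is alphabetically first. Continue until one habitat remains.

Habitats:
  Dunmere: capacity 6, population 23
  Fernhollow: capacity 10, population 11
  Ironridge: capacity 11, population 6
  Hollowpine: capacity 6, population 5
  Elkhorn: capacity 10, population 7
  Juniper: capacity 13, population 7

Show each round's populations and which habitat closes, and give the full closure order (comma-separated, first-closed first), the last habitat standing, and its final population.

Round 1: Dunmere=23 Elkhorn=7 Fernhollow=11 Hollowpine=5 Ironridge=6 Juniper=7 → close Dunmere (overflow 17)
  23÷5 = 4 each, +1 to first 3
Round 2: Elkhorn=12 Fernhollow=16 Hollowpine=10 Ironridge=10 Juniper=11 → close Fernhollow (overflow 6)
  16÷4 = 4 each, +1 to first 0
Round 3: Elkhorn=16 Hollowpine=14 Ironridge=14 Juniper=15 → close Hollowpine (overflow 8)
  14÷3 = 4 each, +1 to first 2
Round 4: Elkhorn=21 Ironridge=19 Juniper=19 → close Elkhorn (overflow 11)
  21÷2 = 10 each, +1 to first 1
Round 5: Ironridge=30 Juniper=29 → close Ironridge (overflow 19)
  30÷1 = 30 each, +1 to first 0

Closure order: Dunmere, Fernhollow, Hollowpine, Elkhorn, Ironridge
Last habitat: Juniper with 59 animals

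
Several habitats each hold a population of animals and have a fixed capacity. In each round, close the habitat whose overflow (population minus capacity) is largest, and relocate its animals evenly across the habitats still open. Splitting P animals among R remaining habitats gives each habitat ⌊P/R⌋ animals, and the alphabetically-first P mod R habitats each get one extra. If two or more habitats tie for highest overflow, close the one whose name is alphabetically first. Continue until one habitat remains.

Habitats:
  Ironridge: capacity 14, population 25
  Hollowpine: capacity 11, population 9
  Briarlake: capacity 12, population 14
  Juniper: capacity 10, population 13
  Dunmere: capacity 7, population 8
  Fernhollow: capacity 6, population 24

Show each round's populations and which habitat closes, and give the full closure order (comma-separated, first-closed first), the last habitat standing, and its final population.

Closure order: Fernhollow, Ironridge, Briarlake, Dunmere, Juniper
Last habitat: Hollowpine with 93 animals

Round 1: Briarlake=14 Dunmere=8 Fernhollow=24 Hollowpine=9 Ironridge=25 Juniper=13 → close Fernhollow (overflow 18)
  24÷5 = 4 each, +1 to first 4
Round 2: Briarlake=19 Dunmere=13 Hollowpine=14 Ironridge=30 Juniper=17 → close Ironridge (overflow 16)
  30÷4 = 7 each, +1 to first 2
Round 3: Briarlake=27 Dunmere=21 Hollowpine=21 Juniper=24 → close Briarlake (overflow 15)
  27÷3 = 9 each, +1 to first 0
Round 4: Dunmere=30 Hollowpine=30 Juniper=33 → close Dunmere (overflow 23)
  30÷2 = 15 each, +1 to first 0
Round 5: Hollowpine=45 Juniper=48 → close Juniper (overflow 38)
  48÷1 = 48 each, +1 to first 0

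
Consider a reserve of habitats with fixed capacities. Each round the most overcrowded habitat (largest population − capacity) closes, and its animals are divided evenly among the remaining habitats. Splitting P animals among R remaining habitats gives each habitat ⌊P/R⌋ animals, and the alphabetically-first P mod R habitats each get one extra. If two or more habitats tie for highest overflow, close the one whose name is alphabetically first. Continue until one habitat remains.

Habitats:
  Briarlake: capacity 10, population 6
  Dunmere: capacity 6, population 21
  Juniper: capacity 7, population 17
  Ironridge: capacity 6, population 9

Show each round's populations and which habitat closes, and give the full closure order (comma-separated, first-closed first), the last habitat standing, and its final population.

Closure order: Dunmere, Juniper, Ironridge
Last habitat: Briarlake with 53 animals

Round 1: Briarlake=6 Dunmere=21 Ironridge=9 Juniper=17 → close Dunmere (overflow 15)
  21÷3 = 7 each, +1 to first 0
Round 2: Briarlake=13 Ironridge=16 Juniper=24 → close Juniper (overflow 17)
  24÷2 = 12 each, +1 to first 0
Round 3: Briarlake=25 Ironridge=28 → close Ironridge (overflow 22)
  28÷1 = 28 each, +1 to first 0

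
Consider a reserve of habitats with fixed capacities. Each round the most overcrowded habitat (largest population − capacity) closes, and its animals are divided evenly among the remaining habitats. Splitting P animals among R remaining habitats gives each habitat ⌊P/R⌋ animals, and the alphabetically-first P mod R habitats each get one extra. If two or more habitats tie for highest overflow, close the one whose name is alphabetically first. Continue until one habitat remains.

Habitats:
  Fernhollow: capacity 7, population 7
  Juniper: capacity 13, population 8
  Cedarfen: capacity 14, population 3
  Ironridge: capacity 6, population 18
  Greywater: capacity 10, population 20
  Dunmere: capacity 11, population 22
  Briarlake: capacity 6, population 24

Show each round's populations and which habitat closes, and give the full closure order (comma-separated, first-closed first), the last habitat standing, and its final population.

Closure order: Briarlake, Ironridge, Dunmere, Greywater, Fernhollow, Juniper
Last habitat: Cedarfen with 102 animals

Round 1: Briarlake=24 Cedarfen=3 Dunmere=22 Fernhollow=7 Greywater=20 Ironridge=18 Juniper=8 → close Briarlake (overflow 18)
  24÷6 = 4 each, +1 to first 0
Round 2: Cedarfen=7 Dunmere=26 Fernhollow=11 Greywater=24 Ironridge=22 Juniper=12 → close Ironridge (overflow 16)
  22÷5 = 4 each, +1 to first 2
Round 3: Cedarfen=12 Dunmere=31 Fernhollow=15 Greywater=28 Juniper=16 → close Dunmere (overflow 20)
  31÷4 = 7 each, +1 to first 3
Round 4: Cedarfen=20 Fernhollow=23 Greywater=36 Juniper=23 → close Greywater (overflow 26)
  36÷3 = 12 each, +1 to first 0
Round 5: Cedarfen=32 Fernhollow=35 Juniper=35 → close Fernhollow (overflow 28)
  35÷2 = 17 each, +1 to first 1
Round 6: Cedarfen=50 Juniper=52 → close Juniper (overflow 39)
  52÷1 = 52 each, +1 to first 0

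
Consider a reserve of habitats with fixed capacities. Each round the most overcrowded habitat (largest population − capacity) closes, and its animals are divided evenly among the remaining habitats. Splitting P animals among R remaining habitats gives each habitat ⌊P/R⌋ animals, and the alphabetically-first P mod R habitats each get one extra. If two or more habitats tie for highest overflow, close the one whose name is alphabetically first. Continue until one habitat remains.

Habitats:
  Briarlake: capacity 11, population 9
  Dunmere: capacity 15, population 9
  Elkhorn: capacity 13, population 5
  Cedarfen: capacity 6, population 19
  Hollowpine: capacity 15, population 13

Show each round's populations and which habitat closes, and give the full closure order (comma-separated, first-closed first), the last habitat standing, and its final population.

Round 1: Briarlake=9 Cedarfen=19 Dunmere=9 Elkhorn=5 Hollowpine=13 → close Cedarfen (overflow 13)
  19÷4 = 4 each, +1 to first 3
Round 2: Briarlake=14 Dunmere=14 Elkhorn=10 Hollowpine=17 → close Briarlake (overflow 3)
  14÷3 = 4 each, +1 to first 2
Round 3: Dunmere=19 Elkhorn=15 Hollowpine=21 → close Hollowpine (overflow 6)
  21÷2 = 10 each, +1 to first 1
Round 4: Dunmere=30 Elkhorn=25 → close Dunmere (overflow 15)
  30÷1 = 30 each, +1 to first 0

Closure order: Cedarfen, Briarlake, Hollowpine, Dunmere
Last habitat: Elkhorn with 55 animals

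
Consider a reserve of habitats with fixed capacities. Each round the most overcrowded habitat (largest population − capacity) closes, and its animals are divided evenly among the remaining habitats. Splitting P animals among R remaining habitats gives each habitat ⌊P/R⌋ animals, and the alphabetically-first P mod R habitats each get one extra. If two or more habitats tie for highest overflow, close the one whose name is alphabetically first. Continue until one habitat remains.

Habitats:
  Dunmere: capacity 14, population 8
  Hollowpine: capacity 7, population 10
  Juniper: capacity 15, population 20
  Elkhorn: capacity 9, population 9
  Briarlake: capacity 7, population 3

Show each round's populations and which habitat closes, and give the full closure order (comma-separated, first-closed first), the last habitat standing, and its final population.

Closure order: Juniper, Hollowpine, Elkhorn, Briarlake
Last habitat: Dunmere with 50 animals

Round 1: Briarlake=3 Dunmere=8 Elkhorn=9 Hollowpine=10 Juniper=20 → close Juniper (overflow 5)
  20÷4 = 5 each, +1 to first 0
Round 2: Briarlake=8 Dunmere=13 Elkhorn=14 Hollowpine=15 → close Hollowpine (overflow 8)
  15÷3 = 5 each, +1 to first 0
Round 3: Briarlake=13 Dunmere=18 Elkhorn=19 → close Elkhorn (overflow 10)
  19÷2 = 9 each, +1 to first 1
Round 4: Briarlake=23 Dunmere=27 → close Briarlake (overflow 16)
  23÷1 = 23 each, +1 to first 0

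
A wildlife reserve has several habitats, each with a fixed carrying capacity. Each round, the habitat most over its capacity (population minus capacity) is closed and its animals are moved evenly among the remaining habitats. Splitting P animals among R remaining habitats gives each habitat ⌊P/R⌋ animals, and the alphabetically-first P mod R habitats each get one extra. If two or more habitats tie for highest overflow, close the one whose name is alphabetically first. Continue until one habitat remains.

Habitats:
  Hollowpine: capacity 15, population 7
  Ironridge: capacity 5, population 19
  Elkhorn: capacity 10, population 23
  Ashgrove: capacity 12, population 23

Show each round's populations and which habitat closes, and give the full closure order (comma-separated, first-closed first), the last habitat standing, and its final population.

Closure order: Ironridge, Elkhorn, Ashgrove
Last habitat: Hollowpine with 72 animals

Round 1: Ashgrove=23 Elkhorn=23 Hollowpine=7 Ironridge=19 → close Ironridge (overflow 14)
  19÷3 = 6 each, +1 to first 1
Round 2: Ashgrove=30 Elkhorn=29 Hollowpine=13 → close Elkhorn (overflow 19)
  29÷2 = 14 each, +1 to first 1
Round 3: Ashgrove=45 Hollowpine=27 → close Ashgrove (overflow 33)
  45÷1 = 45 each, +1 to first 0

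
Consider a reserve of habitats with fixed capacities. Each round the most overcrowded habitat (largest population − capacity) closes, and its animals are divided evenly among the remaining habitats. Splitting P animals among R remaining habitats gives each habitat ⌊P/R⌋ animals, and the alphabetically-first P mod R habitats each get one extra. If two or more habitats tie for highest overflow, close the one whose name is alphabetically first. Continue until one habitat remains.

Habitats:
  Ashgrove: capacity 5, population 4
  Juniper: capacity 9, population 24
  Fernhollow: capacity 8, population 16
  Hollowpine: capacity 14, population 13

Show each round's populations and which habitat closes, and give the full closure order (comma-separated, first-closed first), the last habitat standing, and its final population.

Round 1: Ashgrove=4 Fernhollow=16 Hollowpine=13 Juniper=24 → close Juniper (overflow 15)
  24÷3 = 8 each, +1 to first 0
Round 2: Ashgrove=12 Fernhollow=24 Hollowpine=21 → close Fernhollow (overflow 16)
  24÷2 = 12 each, +1 to first 0
Round 3: Ashgrove=24 Hollowpine=33 → close Ashgrove (overflow 19)
  24÷1 = 24 each, +1 to first 0

Closure order: Juniper, Fernhollow, Ashgrove
Last habitat: Hollowpine with 57 animals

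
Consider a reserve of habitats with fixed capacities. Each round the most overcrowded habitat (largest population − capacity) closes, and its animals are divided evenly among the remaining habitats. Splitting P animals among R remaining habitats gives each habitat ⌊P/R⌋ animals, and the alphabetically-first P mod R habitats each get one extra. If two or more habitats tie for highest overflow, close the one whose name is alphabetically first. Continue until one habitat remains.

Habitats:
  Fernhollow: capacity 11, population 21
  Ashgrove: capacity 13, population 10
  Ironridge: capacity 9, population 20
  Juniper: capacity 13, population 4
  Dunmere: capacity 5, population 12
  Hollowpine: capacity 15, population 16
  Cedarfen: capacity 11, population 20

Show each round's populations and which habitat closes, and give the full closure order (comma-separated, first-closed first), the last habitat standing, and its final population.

Round 1: Ashgrove=10 Cedarfen=20 Dunmere=12 Fernhollow=21 Hollowpine=16 Ironridge=20 Juniper=4 → close Ironridge (overflow 11)
  20÷6 = 3 each, +1 to first 2
Round 2: Ashgrove=14 Cedarfen=24 Dunmere=15 Fernhollow=24 Hollowpine=19 Juniper=7 → close Cedarfen (overflow 13)
  24÷5 = 4 each, +1 to first 4
Round 3: Ashgrove=19 Dunmere=20 Fernhollow=29 Hollowpine=24 Juniper=11 → close Fernhollow (overflow 18)
  29÷4 = 7 each, +1 to first 1
Round 4: Ashgrove=27 Dunmere=27 Hollowpine=31 Juniper=18 → close Dunmere (overflow 22)
  27÷3 = 9 each, +1 to first 0
Round 5: Ashgrove=36 Hollowpine=40 Juniper=27 → close Hollowpine (overflow 25)
  40÷2 = 20 each, +1 to first 0
Round 6: Ashgrove=56 Juniper=47 → close Ashgrove (overflow 43)
  56÷1 = 56 each, +1 to first 0

Closure order: Ironridge, Cedarfen, Fernhollow, Dunmere, Hollowpine, Ashgrove
Last habitat: Juniper with 103 animals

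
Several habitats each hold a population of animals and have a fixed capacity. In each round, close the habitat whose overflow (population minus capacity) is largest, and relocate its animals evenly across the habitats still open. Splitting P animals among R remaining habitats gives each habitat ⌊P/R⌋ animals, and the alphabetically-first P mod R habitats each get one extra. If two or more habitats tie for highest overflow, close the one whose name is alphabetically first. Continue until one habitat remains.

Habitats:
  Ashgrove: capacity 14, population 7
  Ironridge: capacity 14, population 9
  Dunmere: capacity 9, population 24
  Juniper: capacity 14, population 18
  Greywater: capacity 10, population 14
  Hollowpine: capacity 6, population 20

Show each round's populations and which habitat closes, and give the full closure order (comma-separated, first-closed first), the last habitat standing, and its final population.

Round 1: Ashgrove=7 Dunmere=24 Greywater=14 Hollowpine=20 Ironridge=9 Juniper=18 → close Dunmere (overflow 15)
  24÷5 = 4 each, +1 to first 4
Round 2: Ashgrove=12 Greywater=19 Hollowpine=25 Ironridge=14 Juniper=22 → close Hollowpine (overflow 19)
  25÷4 = 6 each, +1 to first 1
Round 3: Ashgrove=19 Greywater=25 Ironridge=20 Juniper=28 → close Greywater (overflow 15)
  25÷3 = 8 each, +1 to first 1
Round 4: Ashgrove=28 Ironridge=28 Juniper=36 → close Juniper (overflow 22)
  36÷2 = 18 each, +1 to first 0
Round 5: Ashgrove=46 Ironridge=46 → close Ashgrove (overflow 32)
  46÷1 = 46 each, +1 to first 0

Closure order: Dunmere, Hollowpine, Greywater, Juniper, Ashgrove
Last habitat: Ironridge with 92 animals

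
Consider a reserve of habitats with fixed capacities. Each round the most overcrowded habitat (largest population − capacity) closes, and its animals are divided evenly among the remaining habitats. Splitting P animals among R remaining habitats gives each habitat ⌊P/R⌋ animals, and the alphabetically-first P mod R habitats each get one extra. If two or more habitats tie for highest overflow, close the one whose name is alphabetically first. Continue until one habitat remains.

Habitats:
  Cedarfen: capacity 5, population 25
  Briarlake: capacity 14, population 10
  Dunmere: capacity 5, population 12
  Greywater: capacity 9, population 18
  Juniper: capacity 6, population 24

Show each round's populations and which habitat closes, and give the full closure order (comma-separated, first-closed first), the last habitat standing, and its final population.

Closure order: Cedarfen, Juniper, Greywater, Dunmere
Last habitat: Briarlake with 89 animals

Round 1: Briarlake=10 Cedarfen=25 Dunmere=12 Greywater=18 Juniper=24 → close Cedarfen (overflow 20)
  25÷4 = 6 each, +1 to first 1
Round 2: Briarlake=17 Dunmere=18 Greywater=24 Juniper=30 → close Juniper (overflow 24)
  30÷3 = 10 each, +1 to first 0
Round 3: Briarlake=27 Dunmere=28 Greywater=34 → close Greywater (overflow 25)
  34÷2 = 17 each, +1 to first 0
Round 4: Briarlake=44 Dunmere=45 → close Dunmere (overflow 40)
  45÷1 = 45 each, +1 to first 0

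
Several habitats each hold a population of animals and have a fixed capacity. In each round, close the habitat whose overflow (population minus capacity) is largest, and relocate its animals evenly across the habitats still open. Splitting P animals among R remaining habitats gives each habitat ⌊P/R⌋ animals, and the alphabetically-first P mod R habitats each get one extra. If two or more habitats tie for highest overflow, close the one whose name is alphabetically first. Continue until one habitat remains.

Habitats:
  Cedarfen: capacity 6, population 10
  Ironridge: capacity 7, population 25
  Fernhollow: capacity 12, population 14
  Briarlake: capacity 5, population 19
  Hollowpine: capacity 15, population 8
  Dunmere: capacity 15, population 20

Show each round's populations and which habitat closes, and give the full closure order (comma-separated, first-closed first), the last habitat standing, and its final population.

Closure order: Ironridge, Briarlake, Dunmere, Cedarfen, Fernhollow
Last habitat: Hollowpine with 96 animals

Round 1: Briarlake=19 Cedarfen=10 Dunmere=20 Fernhollow=14 Hollowpine=8 Ironridge=25 → close Ironridge (overflow 18)
  25÷5 = 5 each, +1 to first 0
Round 2: Briarlake=24 Cedarfen=15 Dunmere=25 Fernhollow=19 Hollowpine=13 → close Briarlake (overflow 19)
  24÷4 = 6 each, +1 to first 0
Round 3: Cedarfen=21 Dunmere=31 Fernhollow=25 Hollowpine=19 → close Dunmere (overflow 16)
  31÷3 = 10 each, +1 to first 1
Round 4: Cedarfen=32 Fernhollow=35 Hollowpine=29 → close Cedarfen (overflow 26)
  32÷2 = 16 each, +1 to first 0
Round 5: Fernhollow=51 Hollowpine=45 → close Fernhollow (overflow 39)
  51÷1 = 51 each, +1 to first 0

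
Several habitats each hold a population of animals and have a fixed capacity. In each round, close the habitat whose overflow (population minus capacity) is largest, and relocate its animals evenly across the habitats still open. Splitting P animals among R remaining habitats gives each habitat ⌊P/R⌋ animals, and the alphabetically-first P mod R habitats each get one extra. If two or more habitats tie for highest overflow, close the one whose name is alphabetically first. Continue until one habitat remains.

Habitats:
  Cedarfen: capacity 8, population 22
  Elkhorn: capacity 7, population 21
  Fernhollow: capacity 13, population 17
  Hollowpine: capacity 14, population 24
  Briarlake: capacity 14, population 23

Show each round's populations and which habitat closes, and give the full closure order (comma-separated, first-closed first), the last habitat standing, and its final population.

Closure order: Cedarfen, Elkhorn, Briarlake, Hollowpine
Last habitat: Fernhollow with 107 animals

Round 1: Briarlake=23 Cedarfen=22 Elkhorn=21 Fernhollow=17 Hollowpine=24 → close Cedarfen (overflow 14)
  22÷4 = 5 each, +1 to first 2
Round 2: Briarlake=29 Elkhorn=27 Fernhollow=22 Hollowpine=29 → close Elkhorn (overflow 20)
  27÷3 = 9 each, +1 to first 0
Round 3: Briarlake=38 Fernhollow=31 Hollowpine=38 → close Briarlake (overflow 24)
  38÷2 = 19 each, +1 to first 0
Round 4: Fernhollow=50 Hollowpine=57 → close Hollowpine (overflow 43)
  57÷1 = 57 each, +1 to first 0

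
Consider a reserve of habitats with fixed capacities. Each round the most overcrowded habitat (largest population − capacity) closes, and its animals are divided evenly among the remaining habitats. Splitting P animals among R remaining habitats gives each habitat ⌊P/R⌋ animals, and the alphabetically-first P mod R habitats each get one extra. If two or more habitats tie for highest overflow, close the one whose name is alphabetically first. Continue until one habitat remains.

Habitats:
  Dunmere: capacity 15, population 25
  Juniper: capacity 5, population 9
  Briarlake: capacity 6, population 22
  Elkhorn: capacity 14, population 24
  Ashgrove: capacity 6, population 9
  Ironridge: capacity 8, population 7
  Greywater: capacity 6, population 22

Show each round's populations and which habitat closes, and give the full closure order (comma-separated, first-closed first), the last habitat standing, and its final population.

Round 1: Ashgrove=9 Briarlake=22 Dunmere=25 Elkhorn=24 Greywater=22 Ironridge=7 Juniper=9 → close Briarlake (overflow 16)
  22÷6 = 3 each, +1 to first 4
Round 2: Ashgrove=13 Dunmere=29 Elkhorn=28 Greywater=26 Ironridge=10 Juniper=12 → close Greywater (overflow 20)
  26÷5 = 5 each, +1 to first 1
Round 3: Ashgrove=19 Dunmere=34 Elkhorn=33 Ironridge=15 Juniper=17 → close Dunmere (overflow 19)
  34÷4 = 8 each, +1 to first 2
Round 4: Ashgrove=28 Elkhorn=42 Ironridge=23 Juniper=25 → close Elkhorn (overflow 28)
  42÷3 = 14 each, +1 to first 0
Round 5: Ashgrove=42 Ironridge=37 Juniper=39 → close Ashgrove (overflow 36)
  42÷2 = 21 each, +1 to first 0
Round 6: Ironridge=58 Juniper=60 → close Juniper (overflow 55)
  60÷1 = 60 each, +1 to first 0

Closure order: Briarlake, Greywater, Dunmere, Elkhorn, Ashgrove, Juniper
Last habitat: Ironridge with 118 animals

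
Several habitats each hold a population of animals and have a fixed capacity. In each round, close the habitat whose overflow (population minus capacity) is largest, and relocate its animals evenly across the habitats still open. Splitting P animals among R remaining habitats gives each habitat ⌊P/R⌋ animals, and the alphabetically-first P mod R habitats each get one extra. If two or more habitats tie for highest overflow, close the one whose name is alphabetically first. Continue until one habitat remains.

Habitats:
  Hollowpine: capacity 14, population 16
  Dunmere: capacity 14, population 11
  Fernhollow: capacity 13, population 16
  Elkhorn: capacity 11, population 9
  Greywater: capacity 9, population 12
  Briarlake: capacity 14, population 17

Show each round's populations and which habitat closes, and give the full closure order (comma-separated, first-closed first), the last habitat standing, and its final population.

Closure order: Briarlake, Fernhollow, Greywater, Hollowpine, Dunmere
Last habitat: Elkhorn with 81 animals

Round 1: Briarlake=17 Dunmere=11 Elkhorn=9 Fernhollow=16 Greywater=12 Hollowpine=16 → close Briarlake (overflow 3)
  17÷5 = 3 each, +1 to first 2
Round 2: Dunmere=15 Elkhorn=13 Fernhollow=19 Greywater=15 Hollowpine=19 → close Fernhollow (overflow 6)
  19÷4 = 4 each, +1 to first 3
Round 3: Dunmere=20 Elkhorn=18 Greywater=20 Hollowpine=23 → close Greywater (overflow 11)
  20÷3 = 6 each, +1 to first 2
Round 4: Dunmere=27 Elkhorn=25 Hollowpine=29 → close Hollowpine (overflow 15)
  29÷2 = 14 each, +1 to first 1
Round 5: Dunmere=42 Elkhorn=39 → close Dunmere (overflow 28)
  42÷1 = 42 each, +1 to first 0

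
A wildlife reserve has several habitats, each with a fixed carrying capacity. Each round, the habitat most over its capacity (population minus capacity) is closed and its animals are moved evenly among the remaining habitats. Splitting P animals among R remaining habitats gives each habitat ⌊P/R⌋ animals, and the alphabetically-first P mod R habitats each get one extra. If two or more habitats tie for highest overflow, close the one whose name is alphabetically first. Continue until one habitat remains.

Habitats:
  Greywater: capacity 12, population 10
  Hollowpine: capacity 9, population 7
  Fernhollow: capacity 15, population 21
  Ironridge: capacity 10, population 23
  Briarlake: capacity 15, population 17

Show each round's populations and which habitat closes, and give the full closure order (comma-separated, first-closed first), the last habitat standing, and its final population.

Closure order: Ironridge, Fernhollow, Briarlake, Greywater
Last habitat: Hollowpine with 78 animals

Round 1: Briarlake=17 Fernhollow=21 Greywater=10 Hollowpine=7 Ironridge=23 → close Ironridge (overflow 13)
  23÷4 = 5 each, +1 to first 3
Round 2: Briarlake=23 Fernhollow=27 Greywater=16 Hollowpine=12 → close Fernhollow (overflow 12)
  27÷3 = 9 each, +1 to first 0
Round 3: Briarlake=32 Greywater=25 Hollowpine=21 → close Briarlake (overflow 17)
  32÷2 = 16 each, +1 to first 0
Round 4: Greywater=41 Hollowpine=37 → close Greywater (overflow 29)
  41÷1 = 41 each, +1 to first 0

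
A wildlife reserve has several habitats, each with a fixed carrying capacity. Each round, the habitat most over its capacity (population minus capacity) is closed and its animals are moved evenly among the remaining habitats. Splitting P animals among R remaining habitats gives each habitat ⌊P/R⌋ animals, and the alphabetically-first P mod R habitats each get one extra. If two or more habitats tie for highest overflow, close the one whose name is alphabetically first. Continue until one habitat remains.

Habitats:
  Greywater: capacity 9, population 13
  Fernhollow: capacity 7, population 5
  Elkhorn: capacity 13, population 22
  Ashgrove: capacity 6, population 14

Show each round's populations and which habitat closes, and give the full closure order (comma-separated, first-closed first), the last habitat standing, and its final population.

Closure order: Elkhorn, Ashgrove, Greywater
Last habitat: Fernhollow with 54 animals

Round 1: Ashgrove=14 Elkhorn=22 Fernhollow=5 Greywater=13 → close Elkhorn (overflow 9)
  22÷3 = 7 each, +1 to first 1
Round 2: Ashgrove=22 Fernhollow=12 Greywater=20 → close Ashgrove (overflow 16)
  22÷2 = 11 each, +1 to first 0
Round 3: Fernhollow=23 Greywater=31 → close Greywater (overflow 22)
  31÷1 = 31 each, +1 to first 0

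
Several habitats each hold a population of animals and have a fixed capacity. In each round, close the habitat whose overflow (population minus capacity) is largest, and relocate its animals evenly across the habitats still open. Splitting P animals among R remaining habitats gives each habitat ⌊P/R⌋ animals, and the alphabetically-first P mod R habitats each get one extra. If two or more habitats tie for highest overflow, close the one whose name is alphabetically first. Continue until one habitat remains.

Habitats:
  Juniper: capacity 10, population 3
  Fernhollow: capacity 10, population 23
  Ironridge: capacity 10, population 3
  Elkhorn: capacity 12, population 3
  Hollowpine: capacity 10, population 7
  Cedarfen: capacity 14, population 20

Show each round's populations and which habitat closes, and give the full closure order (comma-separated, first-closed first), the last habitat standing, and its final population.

Closure order: Fernhollow, Cedarfen, Hollowpine, Elkhorn, Ironridge
Last habitat: Juniper with 59 animals

Round 1: Cedarfen=20 Elkhorn=3 Fernhollow=23 Hollowpine=7 Ironridge=3 Juniper=3 → close Fernhollow (overflow 13)
  23÷5 = 4 each, +1 to first 3
Round 2: Cedarfen=25 Elkhorn=8 Hollowpine=12 Ironridge=7 Juniper=7 → close Cedarfen (overflow 11)
  25÷4 = 6 each, +1 to first 1
Round 3: Elkhorn=15 Hollowpine=18 Ironridge=13 Juniper=13 → close Hollowpine (overflow 8)
  18÷3 = 6 each, +1 to first 0
Round 4: Elkhorn=21 Ironridge=19 Juniper=19 → close Elkhorn (overflow 9)
  21÷2 = 10 each, +1 to first 1
Round 5: Ironridge=30 Juniper=29 → close Ironridge (overflow 20)
  30÷1 = 30 each, +1 to first 0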